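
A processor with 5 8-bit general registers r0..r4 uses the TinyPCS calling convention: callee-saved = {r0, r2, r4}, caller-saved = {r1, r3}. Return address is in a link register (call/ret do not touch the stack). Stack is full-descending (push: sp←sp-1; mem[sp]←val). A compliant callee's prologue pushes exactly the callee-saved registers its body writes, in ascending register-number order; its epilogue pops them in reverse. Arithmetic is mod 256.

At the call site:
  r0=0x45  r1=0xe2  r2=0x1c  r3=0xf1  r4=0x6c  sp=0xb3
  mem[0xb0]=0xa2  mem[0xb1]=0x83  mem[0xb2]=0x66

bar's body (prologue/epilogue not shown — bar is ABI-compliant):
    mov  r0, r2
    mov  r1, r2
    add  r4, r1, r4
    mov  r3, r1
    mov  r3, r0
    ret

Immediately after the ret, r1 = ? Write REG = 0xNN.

REG = 0x1c

prologue: push r0 → mem[0xb2]=0x45, sp=0xb2
prologue: push r4 → mem[0xb1]=0x6c, sp=0xb1
body[0] mov  r0, r2 → r0=0x1c
body[1] mov  r1, r2 → r1=0x1c
body[2] add  r4, r1, r4 → r4=0x88
body[3] mov  r3, r1 → r3=0x1c
body[4] mov  r3, r0 → r3=0x1c
epilogue: pop r4=0x6c, sp=0xb2
epilogue: pop r0=0x45, sp=0xb3
r1 is caller-saved → body value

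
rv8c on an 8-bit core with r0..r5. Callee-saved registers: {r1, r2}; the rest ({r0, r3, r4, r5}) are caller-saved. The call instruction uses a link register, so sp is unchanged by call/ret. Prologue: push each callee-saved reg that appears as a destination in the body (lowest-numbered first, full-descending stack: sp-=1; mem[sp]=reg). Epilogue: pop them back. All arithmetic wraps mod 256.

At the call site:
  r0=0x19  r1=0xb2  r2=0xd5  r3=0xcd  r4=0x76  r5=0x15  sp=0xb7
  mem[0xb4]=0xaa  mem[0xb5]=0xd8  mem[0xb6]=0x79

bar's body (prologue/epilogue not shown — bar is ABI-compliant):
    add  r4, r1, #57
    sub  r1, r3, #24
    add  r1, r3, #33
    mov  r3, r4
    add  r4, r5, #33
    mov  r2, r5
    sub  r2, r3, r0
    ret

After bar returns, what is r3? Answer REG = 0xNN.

REG = 0xeb

prologue: push r1 -> mem[0xb6]=0xb2, sp=0xb6
prologue: push r2 -> mem[0xb5]=0xd5, sp=0xb5
body[0] add  r4, r1, #57 -> r4=0xeb
body[1] sub  r1, r3, #24 -> r1=0xb5
body[2] add  r1, r3, #33 -> r1=0xee
body[3] mov  r3, r4 -> r3=0xeb
body[4] add  r4, r5, #33 -> r4=0x36
body[5] mov  r2, r5 -> r2=0x15
body[6] sub  r2, r3, r0 -> r2=0xd2
epilogue: pop r2=0xd5, sp=0xb6
epilogue: pop r1=0xb2, sp=0xb7
r3 is caller-saved -> body value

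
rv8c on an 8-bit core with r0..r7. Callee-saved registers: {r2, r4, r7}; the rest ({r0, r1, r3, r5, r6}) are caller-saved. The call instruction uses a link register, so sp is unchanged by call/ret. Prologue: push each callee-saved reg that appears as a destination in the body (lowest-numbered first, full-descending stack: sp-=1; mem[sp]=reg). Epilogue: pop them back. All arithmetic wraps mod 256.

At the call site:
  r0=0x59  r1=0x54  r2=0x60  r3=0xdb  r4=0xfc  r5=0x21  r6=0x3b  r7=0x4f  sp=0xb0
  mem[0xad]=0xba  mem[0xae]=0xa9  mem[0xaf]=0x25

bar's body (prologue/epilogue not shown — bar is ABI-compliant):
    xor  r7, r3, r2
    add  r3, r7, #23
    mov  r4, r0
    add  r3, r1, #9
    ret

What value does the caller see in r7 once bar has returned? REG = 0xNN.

prologue: push r4 -> mem[0xaf]=0xfc, sp=0xaf
prologue: push r7 -> mem[0xae]=0x4f, sp=0xae
body[0] xor  r7, r3, r2 -> r7=0xbb
body[1] add  r3, r7, #23 -> r3=0xd2
body[2] mov  r4, r0 -> r4=0x59
body[3] add  r3, r1, #9 -> r3=0x5d
epilogue: pop r7=0x4f, sp=0xaf
epilogue: pop r4=0xfc, sp=0xb0
r7 is callee-saved -> restored

REG = 0x4f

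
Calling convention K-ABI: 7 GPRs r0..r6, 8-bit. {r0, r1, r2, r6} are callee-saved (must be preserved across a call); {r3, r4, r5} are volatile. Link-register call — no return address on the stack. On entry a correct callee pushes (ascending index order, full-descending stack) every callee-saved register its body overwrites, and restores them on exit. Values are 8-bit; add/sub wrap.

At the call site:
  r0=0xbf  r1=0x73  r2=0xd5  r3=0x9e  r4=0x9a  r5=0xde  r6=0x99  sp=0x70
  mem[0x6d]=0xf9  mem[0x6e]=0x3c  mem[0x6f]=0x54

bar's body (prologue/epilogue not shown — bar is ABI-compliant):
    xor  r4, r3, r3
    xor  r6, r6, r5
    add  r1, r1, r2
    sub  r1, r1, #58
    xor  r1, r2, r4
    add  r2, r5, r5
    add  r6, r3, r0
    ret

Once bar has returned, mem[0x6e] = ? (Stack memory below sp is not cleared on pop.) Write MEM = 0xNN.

prologue: push r1 → mem[0x6f]=0x73, sp=0x6f
prologue: push r2 → mem[0x6e]=0xd5, sp=0x6e
prologue: push r6 → mem[0x6d]=0x99, sp=0x6d
body[0] xor  r4, r3, r3 → r4=0x00
body[1] xor  r6, r6, r5 → r6=0x47
body[2] add  r1, r1, r2 → r1=0x48
body[3] sub  r1, r1, #58 → r1=0x0e
body[4] xor  r1, r2, r4 → r1=0xd5
body[5] add  r2, r5, r5 → r2=0xbc
body[6] add  r6, r3, r0 → r6=0x5d
epilogue: pop r6=0x99, sp=0x6e
epilogue: pop r2=0xd5, sp=0x6f
epilogue: pop r1=0x73, sp=0x70
prologue pushed ['r1', 'r2', 'r6'] at ['0x6f', '0x6e', '0x6d']

MEM = 0xd5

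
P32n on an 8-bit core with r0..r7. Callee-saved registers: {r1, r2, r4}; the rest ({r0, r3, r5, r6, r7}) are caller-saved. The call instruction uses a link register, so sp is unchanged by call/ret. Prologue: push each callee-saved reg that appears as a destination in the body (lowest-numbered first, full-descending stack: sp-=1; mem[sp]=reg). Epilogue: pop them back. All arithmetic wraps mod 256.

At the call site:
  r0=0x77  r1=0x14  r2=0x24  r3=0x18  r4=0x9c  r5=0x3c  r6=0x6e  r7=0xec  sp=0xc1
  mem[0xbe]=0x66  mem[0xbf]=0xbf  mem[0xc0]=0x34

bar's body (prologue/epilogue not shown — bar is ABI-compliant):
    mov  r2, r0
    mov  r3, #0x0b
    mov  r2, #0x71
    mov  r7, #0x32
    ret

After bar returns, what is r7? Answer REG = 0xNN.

REG = 0x32

prologue: push r2 -> mem[0xc0]=0x24, sp=0xc0
body[0] mov  r2, r0 -> r2=0x77
body[1] mov  r3, #0x0b -> r3=0x0b
body[2] mov  r2, #0x71 -> r2=0x71
body[3] mov  r7, #0x32 -> r7=0x32
epilogue: pop r2=0x24, sp=0xc1
r7 is caller-saved -> body value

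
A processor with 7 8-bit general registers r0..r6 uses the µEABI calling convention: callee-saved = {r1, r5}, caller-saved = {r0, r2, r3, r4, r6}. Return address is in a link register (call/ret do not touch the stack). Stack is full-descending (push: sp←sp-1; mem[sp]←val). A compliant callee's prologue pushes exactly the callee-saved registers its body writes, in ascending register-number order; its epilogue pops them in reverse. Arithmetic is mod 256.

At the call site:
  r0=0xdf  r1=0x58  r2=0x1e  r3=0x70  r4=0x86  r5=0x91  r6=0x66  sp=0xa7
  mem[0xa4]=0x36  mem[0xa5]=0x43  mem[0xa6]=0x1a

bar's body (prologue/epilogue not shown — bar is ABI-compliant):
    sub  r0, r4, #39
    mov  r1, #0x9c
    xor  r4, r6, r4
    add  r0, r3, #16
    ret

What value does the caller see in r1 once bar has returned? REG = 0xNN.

prologue: push r1 -> mem[0xa6]=0x58, sp=0xa6
body[0] sub  r0, r4, #39 -> r0=0x5f
body[1] mov  r1, #0x9c -> r1=0x9c
body[2] xor  r4, r6, r4 -> r4=0xe0
body[3] add  r0, r3, #16 -> r0=0x80
epilogue: pop r1=0x58, sp=0xa7
r1 is callee-saved -> restored

REG = 0x58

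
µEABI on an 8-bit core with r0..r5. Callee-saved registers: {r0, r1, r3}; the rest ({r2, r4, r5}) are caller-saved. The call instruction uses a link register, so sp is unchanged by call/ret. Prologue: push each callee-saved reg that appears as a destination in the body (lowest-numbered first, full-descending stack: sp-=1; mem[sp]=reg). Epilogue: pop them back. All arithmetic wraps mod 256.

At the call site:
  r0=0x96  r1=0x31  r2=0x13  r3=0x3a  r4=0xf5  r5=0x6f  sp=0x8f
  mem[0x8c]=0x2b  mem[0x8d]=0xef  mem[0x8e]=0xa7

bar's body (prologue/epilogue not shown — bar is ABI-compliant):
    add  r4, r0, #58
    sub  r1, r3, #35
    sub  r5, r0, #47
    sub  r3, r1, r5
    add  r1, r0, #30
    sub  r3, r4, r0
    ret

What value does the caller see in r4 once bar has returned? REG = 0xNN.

prologue: push r1 → mem[0x8e]=0x31, sp=0x8e
prologue: push r3 → mem[0x8d]=0x3a, sp=0x8d
body[0] add  r4, r0, #58 → r4=0xd0
body[1] sub  r1, r3, #35 → r1=0x17
body[2] sub  r5, r0, #47 → r5=0x67
body[3] sub  r3, r1, r5 → r3=0xb0
body[4] add  r1, r0, #30 → r1=0xb4
body[5] sub  r3, r4, r0 → r3=0x3a
epilogue: pop r3=0x3a, sp=0x8e
epilogue: pop r1=0x31, sp=0x8f
r4 is caller-saved → body value

REG = 0xd0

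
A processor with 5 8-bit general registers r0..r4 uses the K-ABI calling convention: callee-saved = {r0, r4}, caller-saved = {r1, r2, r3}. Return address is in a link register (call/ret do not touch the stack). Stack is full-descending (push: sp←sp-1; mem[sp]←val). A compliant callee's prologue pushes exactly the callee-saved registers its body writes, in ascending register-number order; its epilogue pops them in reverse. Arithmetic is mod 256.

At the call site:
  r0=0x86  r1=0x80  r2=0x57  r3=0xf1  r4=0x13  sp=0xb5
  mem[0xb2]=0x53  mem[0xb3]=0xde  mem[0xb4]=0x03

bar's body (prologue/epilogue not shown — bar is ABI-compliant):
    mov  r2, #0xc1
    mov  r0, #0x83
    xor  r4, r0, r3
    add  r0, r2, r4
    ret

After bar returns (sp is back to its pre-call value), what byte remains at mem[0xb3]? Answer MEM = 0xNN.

MEM = 0x13

prologue: push r0 → mem[0xb4]=0x86, sp=0xb4
prologue: push r4 → mem[0xb3]=0x13, sp=0xb3
body[0] mov  r2, #0xc1 → r2=0xc1
body[1] mov  r0, #0x83 → r0=0x83
body[2] xor  r4, r0, r3 → r4=0x72
body[3] add  r0, r2, r4 → r0=0x33
epilogue: pop r4=0x13, sp=0xb4
epilogue: pop r0=0x86, sp=0xb5
prologue pushed ['r0', 'r4'] at ['0xb4', '0xb3']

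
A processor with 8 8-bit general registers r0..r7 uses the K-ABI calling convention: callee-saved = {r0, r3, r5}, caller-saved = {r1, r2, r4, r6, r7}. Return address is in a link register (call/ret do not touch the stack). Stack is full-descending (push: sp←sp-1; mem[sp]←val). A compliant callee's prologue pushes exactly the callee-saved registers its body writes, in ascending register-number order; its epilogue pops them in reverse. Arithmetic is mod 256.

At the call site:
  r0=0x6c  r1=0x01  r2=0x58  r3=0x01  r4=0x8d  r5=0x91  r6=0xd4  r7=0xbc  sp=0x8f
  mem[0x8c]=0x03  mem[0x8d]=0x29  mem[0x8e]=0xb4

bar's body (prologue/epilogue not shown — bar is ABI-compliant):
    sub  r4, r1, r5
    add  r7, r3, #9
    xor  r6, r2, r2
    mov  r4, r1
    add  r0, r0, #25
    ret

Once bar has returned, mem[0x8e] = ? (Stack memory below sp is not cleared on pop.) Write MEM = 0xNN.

MEM = 0x6c

prologue: push r0 → mem[0x8e]=0x6c, sp=0x8e
body[0] sub  r4, r1, r5 → r4=0x70
body[1] add  r7, r3, #9 → r7=0x0a
body[2] xor  r6, r2, r2 → r6=0x00
body[3] mov  r4, r1 → r4=0x01
body[4] add  r0, r0, #25 → r0=0x85
epilogue: pop r0=0x6c, sp=0x8f
prologue pushed ['r0'] at ['0x8e']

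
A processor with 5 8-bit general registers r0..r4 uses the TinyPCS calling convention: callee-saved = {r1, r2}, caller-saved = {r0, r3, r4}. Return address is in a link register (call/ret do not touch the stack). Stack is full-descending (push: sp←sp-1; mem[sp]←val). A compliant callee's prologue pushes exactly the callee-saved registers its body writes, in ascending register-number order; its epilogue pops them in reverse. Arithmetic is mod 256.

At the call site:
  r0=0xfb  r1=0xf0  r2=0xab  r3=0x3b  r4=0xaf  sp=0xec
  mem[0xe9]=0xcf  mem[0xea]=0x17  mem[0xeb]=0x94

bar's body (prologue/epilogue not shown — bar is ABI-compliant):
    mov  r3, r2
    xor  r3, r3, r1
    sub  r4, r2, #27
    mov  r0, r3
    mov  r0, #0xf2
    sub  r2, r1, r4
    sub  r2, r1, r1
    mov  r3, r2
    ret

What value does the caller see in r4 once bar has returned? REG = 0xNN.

prologue: push r2 → mem[0xeb]=0xab, sp=0xeb
body[0] mov  r3, r2 → r3=0xab
body[1] xor  r3, r3, r1 → r3=0x5b
body[2] sub  r4, r2, #27 → r4=0x90
body[3] mov  r0, r3 → r0=0x5b
body[4] mov  r0, #0xf2 → r0=0xf2
body[5] sub  r2, r1, r4 → r2=0x60
body[6] sub  r2, r1, r1 → r2=0x00
body[7] mov  r3, r2 → r3=0x00
epilogue: pop r2=0xab, sp=0xec
r4 is caller-saved → body value

REG = 0x90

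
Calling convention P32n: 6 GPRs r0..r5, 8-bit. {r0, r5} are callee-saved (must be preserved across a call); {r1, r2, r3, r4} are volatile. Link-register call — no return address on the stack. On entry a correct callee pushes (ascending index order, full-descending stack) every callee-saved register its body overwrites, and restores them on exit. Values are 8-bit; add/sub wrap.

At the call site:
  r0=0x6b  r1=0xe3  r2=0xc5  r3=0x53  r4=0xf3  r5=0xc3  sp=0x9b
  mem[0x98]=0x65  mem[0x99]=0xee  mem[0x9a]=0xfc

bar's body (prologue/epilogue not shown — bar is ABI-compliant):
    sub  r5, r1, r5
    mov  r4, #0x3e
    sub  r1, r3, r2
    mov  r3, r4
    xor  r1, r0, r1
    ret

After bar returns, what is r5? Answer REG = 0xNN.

prologue: push r5 → mem[0x9a]=0xc3, sp=0x9a
body[0] sub  r5, r1, r5 → r5=0x20
body[1] mov  r4, #0x3e → r4=0x3e
body[2] sub  r1, r3, r2 → r1=0x8e
body[3] mov  r3, r4 → r3=0x3e
body[4] xor  r1, r0, r1 → r1=0xe5
epilogue: pop r5=0xc3, sp=0x9b
r5 is callee-saved → restored

REG = 0xc3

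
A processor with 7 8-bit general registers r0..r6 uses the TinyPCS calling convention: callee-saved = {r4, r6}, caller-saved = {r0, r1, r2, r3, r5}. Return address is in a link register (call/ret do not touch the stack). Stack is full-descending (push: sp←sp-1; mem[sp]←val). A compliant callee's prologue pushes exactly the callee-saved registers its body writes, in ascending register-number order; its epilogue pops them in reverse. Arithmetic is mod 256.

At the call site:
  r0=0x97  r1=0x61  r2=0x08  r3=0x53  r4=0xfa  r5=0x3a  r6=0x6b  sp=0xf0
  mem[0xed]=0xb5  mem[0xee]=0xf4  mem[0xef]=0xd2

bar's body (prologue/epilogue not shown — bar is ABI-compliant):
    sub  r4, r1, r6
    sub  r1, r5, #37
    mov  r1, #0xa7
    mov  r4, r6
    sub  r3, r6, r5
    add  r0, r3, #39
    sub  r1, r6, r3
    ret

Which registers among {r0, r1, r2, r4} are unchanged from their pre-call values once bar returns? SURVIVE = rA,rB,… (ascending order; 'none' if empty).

prologue: push r4 → mem[0xef]=0xfa, sp=0xef
body[0] sub  r4, r1, r6 → r4=0xf6
body[1] sub  r1, r5, #37 → r1=0x15
body[2] mov  r1, #0xa7 → r1=0xa7
body[3] mov  r4, r6 → r4=0x6b
body[4] sub  r3, r6, r5 → r3=0x31
body[5] add  r0, r3, #39 → r0=0x58
body[6] sub  r1, r6, r3 → r1=0x3a
epilogue: pop r4=0xfa, sp=0xf0
r0: caller-saved, written=True
r1: caller-saved, written=True
r2: caller-saved, written=False
r4: callee-saved, written=True

SURVIVE = r2,r4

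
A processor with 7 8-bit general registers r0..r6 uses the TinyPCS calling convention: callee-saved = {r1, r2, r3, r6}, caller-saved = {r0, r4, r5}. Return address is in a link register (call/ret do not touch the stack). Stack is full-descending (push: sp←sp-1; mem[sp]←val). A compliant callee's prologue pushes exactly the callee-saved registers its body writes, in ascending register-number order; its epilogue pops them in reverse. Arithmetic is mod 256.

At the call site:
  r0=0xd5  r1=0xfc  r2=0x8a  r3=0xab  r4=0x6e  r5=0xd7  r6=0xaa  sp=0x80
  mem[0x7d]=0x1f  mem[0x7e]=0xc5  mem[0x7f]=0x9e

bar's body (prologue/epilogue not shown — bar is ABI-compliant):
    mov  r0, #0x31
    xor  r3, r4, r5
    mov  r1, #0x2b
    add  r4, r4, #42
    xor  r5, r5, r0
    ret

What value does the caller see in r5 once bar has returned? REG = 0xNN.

REG = 0xe6

prologue: push r1 → mem[0x7f]=0xfc, sp=0x7f
prologue: push r3 → mem[0x7e]=0xab, sp=0x7e
body[0] mov  r0, #0x31 → r0=0x31
body[1] xor  r3, r4, r5 → r3=0xb9
body[2] mov  r1, #0x2b → r1=0x2b
body[3] add  r4, r4, #42 → r4=0x98
body[4] xor  r5, r5, r0 → r5=0xe6
epilogue: pop r3=0xab, sp=0x7f
epilogue: pop r1=0xfc, sp=0x80
r5 is caller-saved → body value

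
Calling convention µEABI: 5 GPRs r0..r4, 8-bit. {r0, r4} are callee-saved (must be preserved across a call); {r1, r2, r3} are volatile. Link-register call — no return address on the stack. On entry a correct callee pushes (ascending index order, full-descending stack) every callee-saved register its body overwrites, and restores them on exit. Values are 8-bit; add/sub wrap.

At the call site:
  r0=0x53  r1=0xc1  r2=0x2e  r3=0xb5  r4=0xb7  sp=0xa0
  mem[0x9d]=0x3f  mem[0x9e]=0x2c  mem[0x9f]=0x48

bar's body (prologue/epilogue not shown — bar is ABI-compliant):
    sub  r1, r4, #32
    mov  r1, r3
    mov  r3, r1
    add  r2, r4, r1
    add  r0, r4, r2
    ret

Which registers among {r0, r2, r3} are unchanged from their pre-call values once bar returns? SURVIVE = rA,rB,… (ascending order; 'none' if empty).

SURVIVE = r0,r3

prologue: push r0 → mem[0x9f]=0x53, sp=0x9f
body[0] sub  r1, r4, #32 → r1=0x97
body[1] mov  r1, r3 → r1=0xb5
body[2] mov  r3, r1 → r3=0xb5
body[3] add  r2, r4, r1 → r2=0x6c
body[4] add  r0, r4, r2 → r0=0x23
epilogue: pop r0=0x53, sp=0xa0
r0: callee-saved, written=True
r2: caller-saved, written=True
r3: caller-saved, written=True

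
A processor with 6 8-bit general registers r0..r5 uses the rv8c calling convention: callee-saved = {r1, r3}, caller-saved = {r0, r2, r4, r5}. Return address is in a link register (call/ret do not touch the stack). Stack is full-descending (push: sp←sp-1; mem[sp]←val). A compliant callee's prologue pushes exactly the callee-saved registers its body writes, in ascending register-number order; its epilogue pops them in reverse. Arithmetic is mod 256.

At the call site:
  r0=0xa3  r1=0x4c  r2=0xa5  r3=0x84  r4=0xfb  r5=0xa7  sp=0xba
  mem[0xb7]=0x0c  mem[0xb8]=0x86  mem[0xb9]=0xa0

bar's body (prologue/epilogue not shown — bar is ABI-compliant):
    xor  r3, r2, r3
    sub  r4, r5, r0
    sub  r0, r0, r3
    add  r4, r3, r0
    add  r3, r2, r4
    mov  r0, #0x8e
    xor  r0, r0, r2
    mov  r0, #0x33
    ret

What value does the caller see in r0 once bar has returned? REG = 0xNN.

REG = 0x33

prologue: push r3 -> mem[0xb9]=0x84, sp=0xb9
body[0] xor  r3, r2, r3 -> r3=0x21
body[1] sub  r4, r5, r0 -> r4=0x04
body[2] sub  r0, r0, r3 -> r0=0x82
body[3] add  r4, r3, r0 -> r4=0xa3
body[4] add  r3, r2, r4 -> r3=0x48
body[5] mov  r0, #0x8e -> r0=0x8e
body[6] xor  r0, r0, r2 -> r0=0x2b
body[7] mov  r0, #0x33 -> r0=0x33
epilogue: pop r3=0x84, sp=0xba
r0 is caller-saved -> body value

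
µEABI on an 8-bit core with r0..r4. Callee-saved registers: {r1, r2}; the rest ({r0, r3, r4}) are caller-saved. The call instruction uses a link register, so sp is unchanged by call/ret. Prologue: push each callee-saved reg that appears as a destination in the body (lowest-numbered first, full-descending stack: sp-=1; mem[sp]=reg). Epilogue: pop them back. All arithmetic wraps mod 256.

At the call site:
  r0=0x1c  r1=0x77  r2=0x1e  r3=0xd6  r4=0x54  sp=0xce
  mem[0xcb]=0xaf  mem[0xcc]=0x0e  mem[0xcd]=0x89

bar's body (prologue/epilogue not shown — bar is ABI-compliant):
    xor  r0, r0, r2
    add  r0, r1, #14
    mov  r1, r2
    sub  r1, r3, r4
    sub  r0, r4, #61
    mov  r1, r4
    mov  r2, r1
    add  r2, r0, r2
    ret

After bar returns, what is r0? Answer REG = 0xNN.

prologue: push r1 → mem[0xcd]=0x77, sp=0xcd
prologue: push r2 → mem[0xcc]=0x1e, sp=0xcc
body[0] xor  r0, r0, r2 → r0=0x02
body[1] add  r0, r1, #14 → r0=0x85
body[2] mov  r1, r2 → r1=0x1e
body[3] sub  r1, r3, r4 → r1=0x82
body[4] sub  r0, r4, #61 → r0=0x17
body[5] mov  r1, r4 → r1=0x54
body[6] mov  r2, r1 → r2=0x54
body[7] add  r2, r0, r2 → r2=0x6b
epilogue: pop r2=0x1e, sp=0xcd
epilogue: pop r1=0x77, sp=0xce
r0 is caller-saved → body value

REG = 0x17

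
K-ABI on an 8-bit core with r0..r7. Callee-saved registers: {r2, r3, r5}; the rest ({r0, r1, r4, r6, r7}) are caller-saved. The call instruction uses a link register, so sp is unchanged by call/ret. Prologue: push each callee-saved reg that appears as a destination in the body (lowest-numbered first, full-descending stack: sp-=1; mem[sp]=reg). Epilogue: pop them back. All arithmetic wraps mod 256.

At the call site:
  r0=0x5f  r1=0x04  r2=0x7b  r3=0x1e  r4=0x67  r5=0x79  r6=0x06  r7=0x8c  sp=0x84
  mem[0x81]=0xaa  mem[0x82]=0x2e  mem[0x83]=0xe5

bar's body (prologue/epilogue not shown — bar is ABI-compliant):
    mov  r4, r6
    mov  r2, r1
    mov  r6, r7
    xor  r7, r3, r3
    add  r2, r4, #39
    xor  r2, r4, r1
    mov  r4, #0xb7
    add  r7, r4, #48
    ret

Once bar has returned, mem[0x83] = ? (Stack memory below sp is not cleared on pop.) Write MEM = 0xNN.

MEM = 0x7b

prologue: push r2 -> mem[0x83]=0x7b, sp=0x83
body[0] mov  r4, r6 -> r4=0x06
body[1] mov  r2, r1 -> r2=0x04
body[2] mov  r6, r7 -> r6=0x8c
body[3] xor  r7, r3, r3 -> r7=0x00
body[4] add  r2, r4, #39 -> r2=0x2d
body[5] xor  r2, r4, r1 -> r2=0x02
body[6] mov  r4, #0xb7 -> r4=0xb7
body[7] add  r7, r4, #48 -> r7=0xe7
epilogue: pop r2=0x7b, sp=0x84
prologue pushed ['r2'] at ['0x83']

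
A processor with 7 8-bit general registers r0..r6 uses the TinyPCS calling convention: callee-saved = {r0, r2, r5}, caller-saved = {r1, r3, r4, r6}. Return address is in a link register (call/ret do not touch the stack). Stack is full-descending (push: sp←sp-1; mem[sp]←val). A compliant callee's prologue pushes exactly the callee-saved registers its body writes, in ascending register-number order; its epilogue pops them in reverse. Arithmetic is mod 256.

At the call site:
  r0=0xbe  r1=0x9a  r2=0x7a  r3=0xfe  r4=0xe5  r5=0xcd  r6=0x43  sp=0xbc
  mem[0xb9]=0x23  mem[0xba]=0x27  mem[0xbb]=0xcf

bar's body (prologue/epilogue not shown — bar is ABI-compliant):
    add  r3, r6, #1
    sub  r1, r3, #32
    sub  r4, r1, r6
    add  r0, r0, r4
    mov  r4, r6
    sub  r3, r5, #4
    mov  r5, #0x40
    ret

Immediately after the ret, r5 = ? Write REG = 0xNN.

prologue: push r0 → mem[0xbb]=0xbe, sp=0xbb
prologue: push r5 → mem[0xba]=0xcd, sp=0xba
body[0] add  r3, r6, #1 → r3=0x44
body[1] sub  r1, r3, #32 → r1=0x24
body[2] sub  r4, r1, r6 → r4=0xe1
body[3] add  r0, r0, r4 → r0=0x9f
body[4] mov  r4, r6 → r4=0x43
body[5] sub  r3, r5, #4 → r3=0xc9
body[6] mov  r5, #0x40 → r5=0x40
epilogue: pop r5=0xcd, sp=0xbb
epilogue: pop r0=0xbe, sp=0xbc
r5 is callee-saved → restored

REG = 0xcd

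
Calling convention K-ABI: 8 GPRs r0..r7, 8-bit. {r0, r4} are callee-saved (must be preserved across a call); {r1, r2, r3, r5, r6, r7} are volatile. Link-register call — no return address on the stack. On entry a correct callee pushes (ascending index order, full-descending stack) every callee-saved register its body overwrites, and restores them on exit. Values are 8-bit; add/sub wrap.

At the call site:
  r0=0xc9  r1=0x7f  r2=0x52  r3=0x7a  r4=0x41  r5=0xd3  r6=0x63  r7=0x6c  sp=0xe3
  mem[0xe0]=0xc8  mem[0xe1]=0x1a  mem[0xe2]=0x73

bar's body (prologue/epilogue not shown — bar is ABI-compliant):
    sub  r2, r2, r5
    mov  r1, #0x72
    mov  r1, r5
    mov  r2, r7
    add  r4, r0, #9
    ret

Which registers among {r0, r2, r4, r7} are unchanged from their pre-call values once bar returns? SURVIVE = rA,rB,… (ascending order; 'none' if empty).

SURVIVE = r0,r4,r7

prologue: push r4 -> mem[0xe2]=0x41, sp=0xe2
body[0] sub  r2, r2, r5 -> r2=0x7f
body[1] mov  r1, #0x72 -> r1=0x72
body[2] mov  r1, r5 -> r1=0xd3
body[3] mov  r2, r7 -> r2=0x6c
body[4] add  r4, r0, #9 -> r4=0xd2
epilogue: pop r4=0x41, sp=0xe3
r0: callee-saved, written=False
r2: caller-saved, written=True
r4: callee-saved, written=True
r7: caller-saved, written=False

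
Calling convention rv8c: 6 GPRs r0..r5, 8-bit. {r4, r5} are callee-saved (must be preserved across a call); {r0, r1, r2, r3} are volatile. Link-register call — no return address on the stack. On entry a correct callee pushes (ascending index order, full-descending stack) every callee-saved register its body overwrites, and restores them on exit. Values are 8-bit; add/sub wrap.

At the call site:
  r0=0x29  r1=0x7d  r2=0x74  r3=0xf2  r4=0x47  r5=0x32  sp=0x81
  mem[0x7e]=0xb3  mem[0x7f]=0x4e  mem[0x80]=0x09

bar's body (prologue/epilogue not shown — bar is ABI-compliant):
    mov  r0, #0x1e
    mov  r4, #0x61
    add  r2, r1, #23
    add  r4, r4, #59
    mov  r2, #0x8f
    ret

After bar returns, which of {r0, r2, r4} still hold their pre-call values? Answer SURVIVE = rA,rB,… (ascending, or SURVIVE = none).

SURVIVE = r4

prologue: push r4 -> mem[0x80]=0x47, sp=0x80
body[0] mov  r0, #0x1e -> r0=0x1e
body[1] mov  r4, #0x61 -> r4=0x61
body[2] add  r2, r1, #23 -> r2=0x94
body[3] add  r4, r4, #59 -> r4=0x9c
body[4] mov  r2, #0x8f -> r2=0x8f
epilogue: pop r4=0x47, sp=0x81
r0: caller-saved, written=True
r2: caller-saved, written=True
r4: callee-saved, written=True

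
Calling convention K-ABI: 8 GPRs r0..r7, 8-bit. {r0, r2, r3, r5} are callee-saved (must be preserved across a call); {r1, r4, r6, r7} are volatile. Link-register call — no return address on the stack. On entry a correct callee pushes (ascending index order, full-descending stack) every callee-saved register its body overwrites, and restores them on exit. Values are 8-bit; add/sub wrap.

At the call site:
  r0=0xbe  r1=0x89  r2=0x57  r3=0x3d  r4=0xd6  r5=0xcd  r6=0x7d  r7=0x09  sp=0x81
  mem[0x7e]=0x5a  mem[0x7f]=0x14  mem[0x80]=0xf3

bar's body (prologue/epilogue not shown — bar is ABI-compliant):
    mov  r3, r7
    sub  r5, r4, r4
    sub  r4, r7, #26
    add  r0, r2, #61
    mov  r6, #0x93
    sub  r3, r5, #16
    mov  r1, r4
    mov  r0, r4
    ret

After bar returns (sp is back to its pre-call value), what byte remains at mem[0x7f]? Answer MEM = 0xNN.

MEM = 0x3d

prologue: push r0 -> mem[0x80]=0xbe, sp=0x80
prologue: push r3 -> mem[0x7f]=0x3d, sp=0x7f
prologue: push r5 -> mem[0x7e]=0xcd, sp=0x7e
body[0] mov  r3, r7 -> r3=0x09
body[1] sub  r5, r4, r4 -> r5=0x00
body[2] sub  r4, r7, #26 -> r4=0xef
body[3] add  r0, r2, #61 -> r0=0x94
body[4] mov  r6, #0x93 -> r6=0x93
body[5] sub  r3, r5, #16 -> r3=0xf0
body[6] mov  r1, r4 -> r1=0xef
body[7] mov  r0, r4 -> r0=0xef
epilogue: pop r5=0xcd, sp=0x7f
epilogue: pop r3=0x3d, sp=0x80
epilogue: pop r0=0xbe, sp=0x81
prologue pushed ['r0', 'r3', 'r5'] at ['0x80', '0x7f', '0x7e']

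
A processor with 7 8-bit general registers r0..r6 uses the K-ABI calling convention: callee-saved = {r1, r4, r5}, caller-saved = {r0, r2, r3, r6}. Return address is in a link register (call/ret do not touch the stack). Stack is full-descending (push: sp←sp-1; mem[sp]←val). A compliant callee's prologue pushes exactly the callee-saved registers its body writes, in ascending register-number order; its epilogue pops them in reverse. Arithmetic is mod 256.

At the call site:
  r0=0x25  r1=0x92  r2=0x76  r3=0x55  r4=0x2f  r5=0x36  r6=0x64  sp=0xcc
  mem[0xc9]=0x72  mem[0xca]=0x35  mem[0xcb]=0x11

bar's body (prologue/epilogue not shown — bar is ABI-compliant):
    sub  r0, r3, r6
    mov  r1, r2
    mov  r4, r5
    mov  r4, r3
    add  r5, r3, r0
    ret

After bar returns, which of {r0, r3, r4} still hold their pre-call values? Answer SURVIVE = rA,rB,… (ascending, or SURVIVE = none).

SURVIVE = r3,r4

prologue: push r1 -> mem[0xcb]=0x92, sp=0xcb
prologue: push r4 -> mem[0xca]=0x2f, sp=0xca
prologue: push r5 -> mem[0xc9]=0x36, sp=0xc9
body[0] sub  r0, r3, r6 -> r0=0xf1
body[1] mov  r1, r2 -> r1=0x76
body[2] mov  r4, r5 -> r4=0x36
body[3] mov  r4, r3 -> r4=0x55
body[4] add  r5, r3, r0 -> r5=0x46
epilogue: pop r5=0x36, sp=0xca
epilogue: pop r4=0x2f, sp=0xcb
epilogue: pop r1=0x92, sp=0xcc
r0: caller-saved, written=True
r3: caller-saved, written=False
r4: callee-saved, written=True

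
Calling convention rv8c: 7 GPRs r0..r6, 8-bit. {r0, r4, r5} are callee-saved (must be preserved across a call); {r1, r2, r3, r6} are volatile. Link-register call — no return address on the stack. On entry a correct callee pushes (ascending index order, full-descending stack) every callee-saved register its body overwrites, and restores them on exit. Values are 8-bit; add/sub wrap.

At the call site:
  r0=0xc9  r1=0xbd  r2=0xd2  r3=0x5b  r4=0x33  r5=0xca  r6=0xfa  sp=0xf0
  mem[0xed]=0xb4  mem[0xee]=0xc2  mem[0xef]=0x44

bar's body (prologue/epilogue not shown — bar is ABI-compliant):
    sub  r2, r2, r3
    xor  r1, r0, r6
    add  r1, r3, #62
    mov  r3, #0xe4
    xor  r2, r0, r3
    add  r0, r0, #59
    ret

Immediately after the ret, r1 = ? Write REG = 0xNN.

REG = 0x99

prologue: push r0 -> mem[0xef]=0xc9, sp=0xef
body[0] sub  r2, r2, r3 -> r2=0x77
body[1] xor  r1, r0, r6 -> r1=0x33
body[2] add  r1, r3, #62 -> r1=0x99
body[3] mov  r3, #0xe4 -> r3=0xe4
body[4] xor  r2, r0, r3 -> r2=0x2d
body[5] add  r0, r0, #59 -> r0=0x04
epilogue: pop r0=0xc9, sp=0xf0
r1 is caller-saved -> body value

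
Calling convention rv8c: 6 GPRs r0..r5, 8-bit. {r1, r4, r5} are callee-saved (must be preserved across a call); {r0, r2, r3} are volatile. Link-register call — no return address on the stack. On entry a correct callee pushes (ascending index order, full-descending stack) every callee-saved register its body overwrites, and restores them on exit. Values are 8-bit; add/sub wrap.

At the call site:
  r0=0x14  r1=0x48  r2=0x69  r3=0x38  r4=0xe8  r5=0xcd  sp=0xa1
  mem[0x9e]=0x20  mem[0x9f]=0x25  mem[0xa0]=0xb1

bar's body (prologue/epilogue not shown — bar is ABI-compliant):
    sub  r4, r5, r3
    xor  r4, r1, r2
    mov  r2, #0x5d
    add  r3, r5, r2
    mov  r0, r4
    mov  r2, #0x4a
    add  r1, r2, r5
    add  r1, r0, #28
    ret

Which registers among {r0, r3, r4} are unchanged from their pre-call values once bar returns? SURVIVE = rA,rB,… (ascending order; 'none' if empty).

SURVIVE = r4

prologue: push r1 → mem[0xa0]=0x48, sp=0xa0
prologue: push r4 → mem[0x9f]=0xe8, sp=0x9f
body[0] sub  r4, r5, r3 → r4=0x95
body[1] xor  r4, r1, r2 → r4=0x21
body[2] mov  r2, #0x5d → r2=0x5d
body[3] add  r3, r5, r2 → r3=0x2a
body[4] mov  r0, r4 → r0=0x21
body[5] mov  r2, #0x4a → r2=0x4a
body[6] add  r1, r2, r5 → r1=0x17
body[7] add  r1, r0, #28 → r1=0x3d
epilogue: pop r4=0xe8, sp=0xa0
epilogue: pop r1=0x48, sp=0xa1
r0: caller-saved, written=True
r3: caller-saved, written=True
r4: callee-saved, written=True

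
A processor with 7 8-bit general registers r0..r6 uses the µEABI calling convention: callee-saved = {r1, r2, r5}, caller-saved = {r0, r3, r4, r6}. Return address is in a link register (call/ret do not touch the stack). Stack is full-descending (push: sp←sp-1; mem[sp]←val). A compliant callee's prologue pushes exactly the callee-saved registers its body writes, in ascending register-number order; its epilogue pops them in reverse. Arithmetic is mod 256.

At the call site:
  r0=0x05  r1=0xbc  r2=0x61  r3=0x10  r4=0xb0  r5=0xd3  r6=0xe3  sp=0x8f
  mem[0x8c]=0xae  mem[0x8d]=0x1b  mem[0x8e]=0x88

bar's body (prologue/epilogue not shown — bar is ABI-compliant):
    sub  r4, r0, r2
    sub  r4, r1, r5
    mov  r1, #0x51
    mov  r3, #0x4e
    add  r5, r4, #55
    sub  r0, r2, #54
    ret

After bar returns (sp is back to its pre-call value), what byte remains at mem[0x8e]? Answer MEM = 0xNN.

MEM = 0xbc

prologue: push r1 -> mem[0x8e]=0xbc, sp=0x8e
prologue: push r5 -> mem[0x8d]=0xd3, sp=0x8d
body[0] sub  r4, r0, r2 -> r4=0xa4
body[1] sub  r4, r1, r5 -> r4=0xe9
body[2] mov  r1, #0x51 -> r1=0x51
body[3] mov  r3, #0x4e -> r3=0x4e
body[4] add  r5, r4, #55 -> r5=0x20
body[5] sub  r0, r2, #54 -> r0=0x2b
epilogue: pop r5=0xd3, sp=0x8e
epilogue: pop r1=0xbc, sp=0x8f
prologue pushed ['r1', 'r5'] at ['0x8e', '0x8d']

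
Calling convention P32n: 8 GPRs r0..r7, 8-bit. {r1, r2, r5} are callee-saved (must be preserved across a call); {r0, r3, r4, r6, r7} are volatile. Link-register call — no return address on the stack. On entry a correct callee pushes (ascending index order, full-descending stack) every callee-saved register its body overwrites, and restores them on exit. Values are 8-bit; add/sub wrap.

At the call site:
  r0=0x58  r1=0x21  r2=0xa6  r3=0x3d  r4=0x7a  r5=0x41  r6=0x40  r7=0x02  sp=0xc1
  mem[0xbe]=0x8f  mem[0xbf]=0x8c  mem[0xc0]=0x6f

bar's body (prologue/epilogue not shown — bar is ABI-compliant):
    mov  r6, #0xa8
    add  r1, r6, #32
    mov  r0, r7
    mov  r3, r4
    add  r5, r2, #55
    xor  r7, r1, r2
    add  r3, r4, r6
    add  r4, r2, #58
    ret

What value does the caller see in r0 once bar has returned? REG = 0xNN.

REG = 0x02

prologue: push r1 → mem[0xc0]=0x21, sp=0xc0
prologue: push r5 → mem[0xbf]=0x41, sp=0xbf
body[0] mov  r6, #0xa8 → r6=0xa8
body[1] add  r1, r6, #32 → r1=0xc8
body[2] mov  r0, r7 → r0=0x02
body[3] mov  r3, r4 → r3=0x7a
body[4] add  r5, r2, #55 → r5=0xdd
body[5] xor  r7, r1, r2 → r7=0x6e
body[6] add  r3, r4, r6 → r3=0x22
body[7] add  r4, r2, #58 → r4=0xe0
epilogue: pop r5=0x41, sp=0xc0
epilogue: pop r1=0x21, sp=0xc1
r0 is caller-saved → body value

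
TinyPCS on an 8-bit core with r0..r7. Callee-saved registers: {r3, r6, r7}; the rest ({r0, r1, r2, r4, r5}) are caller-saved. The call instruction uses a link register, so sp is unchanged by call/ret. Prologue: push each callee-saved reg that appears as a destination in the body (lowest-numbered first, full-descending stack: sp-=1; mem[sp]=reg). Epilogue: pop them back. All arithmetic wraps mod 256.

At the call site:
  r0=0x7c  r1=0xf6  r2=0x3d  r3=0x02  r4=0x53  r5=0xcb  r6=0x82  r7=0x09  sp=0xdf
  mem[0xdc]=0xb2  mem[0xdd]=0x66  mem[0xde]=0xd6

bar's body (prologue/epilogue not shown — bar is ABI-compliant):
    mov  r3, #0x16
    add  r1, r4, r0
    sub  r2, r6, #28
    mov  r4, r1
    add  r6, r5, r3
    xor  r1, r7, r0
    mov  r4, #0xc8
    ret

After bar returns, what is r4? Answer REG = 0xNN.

REG = 0xc8

prologue: push r3 → mem[0xde]=0x02, sp=0xde
prologue: push r6 → mem[0xdd]=0x82, sp=0xdd
body[0] mov  r3, #0x16 → r3=0x16
body[1] add  r1, r4, r0 → r1=0xcf
body[2] sub  r2, r6, #28 → r2=0x66
body[3] mov  r4, r1 → r4=0xcf
body[4] add  r6, r5, r3 → r6=0xe1
body[5] xor  r1, r7, r0 → r1=0x75
body[6] mov  r4, #0xc8 → r4=0xc8
epilogue: pop r6=0x82, sp=0xde
epilogue: pop r3=0x02, sp=0xdf
r4 is caller-saved → body value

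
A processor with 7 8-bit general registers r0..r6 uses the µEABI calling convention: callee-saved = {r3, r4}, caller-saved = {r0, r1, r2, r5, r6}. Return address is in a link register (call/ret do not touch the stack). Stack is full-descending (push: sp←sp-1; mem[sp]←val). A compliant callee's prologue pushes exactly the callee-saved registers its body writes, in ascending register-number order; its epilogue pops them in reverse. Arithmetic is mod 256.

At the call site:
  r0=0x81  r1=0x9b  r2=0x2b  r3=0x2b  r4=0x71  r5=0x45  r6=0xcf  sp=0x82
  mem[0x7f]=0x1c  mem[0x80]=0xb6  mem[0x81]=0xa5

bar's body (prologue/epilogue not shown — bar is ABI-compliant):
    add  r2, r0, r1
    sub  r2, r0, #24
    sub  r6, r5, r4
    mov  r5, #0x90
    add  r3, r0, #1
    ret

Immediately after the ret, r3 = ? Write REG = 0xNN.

REG = 0x2b

prologue: push r3 → mem[0x81]=0x2b, sp=0x81
body[0] add  r2, r0, r1 → r2=0x1c
body[1] sub  r2, r0, #24 → r2=0x69
body[2] sub  r6, r5, r4 → r6=0xd4
body[3] mov  r5, #0x90 → r5=0x90
body[4] add  r3, r0, #1 → r3=0x82
epilogue: pop r3=0x2b, sp=0x82
r3 is callee-saved → restored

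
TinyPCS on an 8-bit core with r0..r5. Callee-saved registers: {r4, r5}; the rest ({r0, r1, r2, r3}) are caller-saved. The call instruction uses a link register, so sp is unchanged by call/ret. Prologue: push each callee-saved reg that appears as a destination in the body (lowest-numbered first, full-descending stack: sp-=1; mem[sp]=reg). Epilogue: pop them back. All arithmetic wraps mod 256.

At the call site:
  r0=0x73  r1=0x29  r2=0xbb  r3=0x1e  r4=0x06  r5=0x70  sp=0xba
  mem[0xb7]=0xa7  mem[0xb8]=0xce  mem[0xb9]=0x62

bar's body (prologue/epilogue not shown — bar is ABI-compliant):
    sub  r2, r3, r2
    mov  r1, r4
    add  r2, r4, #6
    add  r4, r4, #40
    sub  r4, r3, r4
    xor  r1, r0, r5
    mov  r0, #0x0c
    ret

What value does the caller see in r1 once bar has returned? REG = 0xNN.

REG = 0x03

prologue: push r4 -> mem[0xb9]=0x06, sp=0xb9
body[0] sub  r2, r3, r2 -> r2=0x63
body[1] mov  r1, r4 -> r1=0x06
body[2] add  r2, r4, #6 -> r2=0x0c
body[3] add  r4, r4, #40 -> r4=0x2e
body[4] sub  r4, r3, r4 -> r4=0xf0
body[5] xor  r1, r0, r5 -> r1=0x03
body[6] mov  r0, #0x0c -> r0=0x0c
epilogue: pop r4=0x06, sp=0xba
r1 is caller-saved -> body value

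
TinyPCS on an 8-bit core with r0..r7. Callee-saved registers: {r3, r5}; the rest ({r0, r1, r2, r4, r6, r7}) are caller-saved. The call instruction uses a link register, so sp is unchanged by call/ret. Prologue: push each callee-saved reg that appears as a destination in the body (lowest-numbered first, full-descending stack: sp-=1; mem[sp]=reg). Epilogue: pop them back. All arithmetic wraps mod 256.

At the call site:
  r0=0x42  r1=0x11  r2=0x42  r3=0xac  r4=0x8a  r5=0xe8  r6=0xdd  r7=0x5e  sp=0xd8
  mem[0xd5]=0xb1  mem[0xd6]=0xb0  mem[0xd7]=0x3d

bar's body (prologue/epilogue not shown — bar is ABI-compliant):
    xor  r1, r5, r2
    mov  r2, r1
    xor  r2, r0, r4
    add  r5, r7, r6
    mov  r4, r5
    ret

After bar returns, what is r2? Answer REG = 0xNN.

prologue: push r5 → mem[0xd7]=0xe8, sp=0xd7
body[0] xor  r1, r5, r2 → r1=0xaa
body[1] mov  r2, r1 → r2=0xaa
body[2] xor  r2, r0, r4 → r2=0xc8
body[3] add  r5, r7, r6 → r5=0x3b
body[4] mov  r4, r5 → r4=0x3b
epilogue: pop r5=0xe8, sp=0xd8
r2 is caller-saved → body value

REG = 0xc8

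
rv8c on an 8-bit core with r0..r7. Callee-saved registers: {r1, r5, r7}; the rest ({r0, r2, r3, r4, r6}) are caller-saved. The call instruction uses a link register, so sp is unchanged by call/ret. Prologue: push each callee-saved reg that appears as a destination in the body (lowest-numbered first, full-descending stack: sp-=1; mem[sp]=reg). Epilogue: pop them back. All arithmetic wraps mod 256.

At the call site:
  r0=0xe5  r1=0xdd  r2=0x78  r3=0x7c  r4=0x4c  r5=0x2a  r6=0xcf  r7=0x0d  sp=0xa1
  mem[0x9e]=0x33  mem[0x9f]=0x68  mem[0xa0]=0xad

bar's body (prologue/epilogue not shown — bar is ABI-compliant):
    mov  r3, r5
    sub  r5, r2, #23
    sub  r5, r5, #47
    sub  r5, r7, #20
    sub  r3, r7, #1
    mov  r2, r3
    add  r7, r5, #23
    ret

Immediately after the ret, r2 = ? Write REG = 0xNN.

prologue: push r5 → mem[0xa0]=0x2a, sp=0xa0
prologue: push r7 → mem[0x9f]=0x0d, sp=0x9f
body[0] mov  r3, r5 → r3=0x2a
body[1] sub  r5, r2, #23 → r5=0x61
body[2] sub  r5, r5, #47 → r5=0x32
body[3] sub  r5, r7, #20 → r5=0xf9
body[4] sub  r3, r7, #1 → r3=0x0c
body[5] mov  r2, r3 → r2=0x0c
body[6] add  r7, r5, #23 → r7=0x10
epilogue: pop r7=0x0d, sp=0xa0
epilogue: pop r5=0x2a, sp=0xa1
r2 is caller-saved → body value

REG = 0x0c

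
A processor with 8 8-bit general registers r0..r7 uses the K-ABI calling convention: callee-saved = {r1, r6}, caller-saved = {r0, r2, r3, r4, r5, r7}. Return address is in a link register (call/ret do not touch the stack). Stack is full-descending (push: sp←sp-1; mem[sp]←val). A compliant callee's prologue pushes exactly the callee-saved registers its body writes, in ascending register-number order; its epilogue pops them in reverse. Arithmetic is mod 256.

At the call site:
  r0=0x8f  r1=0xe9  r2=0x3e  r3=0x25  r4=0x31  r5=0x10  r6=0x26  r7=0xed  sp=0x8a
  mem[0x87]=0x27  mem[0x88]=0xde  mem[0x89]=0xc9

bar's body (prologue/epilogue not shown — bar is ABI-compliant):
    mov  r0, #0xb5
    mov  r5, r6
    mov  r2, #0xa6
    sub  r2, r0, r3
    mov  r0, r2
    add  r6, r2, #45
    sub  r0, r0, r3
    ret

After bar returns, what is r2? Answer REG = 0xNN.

prologue: push r6 -> mem[0x89]=0x26, sp=0x89
body[0] mov  r0, #0xb5 -> r0=0xb5
body[1] mov  r5, r6 -> r5=0x26
body[2] mov  r2, #0xa6 -> r2=0xa6
body[3] sub  r2, r0, r3 -> r2=0x90
body[4] mov  r0, r2 -> r0=0x90
body[5] add  r6, r2, #45 -> r6=0xbd
body[6] sub  r0, r0, r3 -> r0=0x6b
epilogue: pop r6=0x26, sp=0x8a
r2 is caller-saved -> body value

REG = 0x90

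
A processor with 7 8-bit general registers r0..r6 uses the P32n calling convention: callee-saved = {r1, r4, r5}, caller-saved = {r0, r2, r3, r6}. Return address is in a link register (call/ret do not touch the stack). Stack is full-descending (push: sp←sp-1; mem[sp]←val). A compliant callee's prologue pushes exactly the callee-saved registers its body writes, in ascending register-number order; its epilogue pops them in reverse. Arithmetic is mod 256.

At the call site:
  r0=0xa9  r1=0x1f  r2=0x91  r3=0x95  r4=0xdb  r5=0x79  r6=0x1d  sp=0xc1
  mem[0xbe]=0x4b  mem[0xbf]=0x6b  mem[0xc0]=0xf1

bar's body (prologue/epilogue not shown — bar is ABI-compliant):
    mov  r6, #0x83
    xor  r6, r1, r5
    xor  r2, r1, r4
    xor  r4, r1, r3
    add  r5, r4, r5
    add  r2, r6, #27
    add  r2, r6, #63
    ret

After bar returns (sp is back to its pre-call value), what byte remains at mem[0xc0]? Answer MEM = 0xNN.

prologue: push r4 -> mem[0xc0]=0xdb, sp=0xc0
prologue: push r5 -> mem[0xbf]=0x79, sp=0xbf
body[0] mov  r6, #0x83 -> r6=0x83
body[1] xor  r6, r1, r5 -> r6=0x66
body[2] xor  r2, r1, r4 -> r2=0xc4
body[3] xor  r4, r1, r3 -> r4=0x8a
body[4] add  r5, r4, r5 -> r5=0x03
body[5] add  r2, r6, #27 -> r2=0x81
body[6] add  r2, r6, #63 -> r2=0xa5
epilogue: pop r5=0x79, sp=0xc0
epilogue: pop r4=0xdb, sp=0xc1
prologue pushed ['r4', 'r5'] at ['0xc0', '0xbf']

MEM = 0xdb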